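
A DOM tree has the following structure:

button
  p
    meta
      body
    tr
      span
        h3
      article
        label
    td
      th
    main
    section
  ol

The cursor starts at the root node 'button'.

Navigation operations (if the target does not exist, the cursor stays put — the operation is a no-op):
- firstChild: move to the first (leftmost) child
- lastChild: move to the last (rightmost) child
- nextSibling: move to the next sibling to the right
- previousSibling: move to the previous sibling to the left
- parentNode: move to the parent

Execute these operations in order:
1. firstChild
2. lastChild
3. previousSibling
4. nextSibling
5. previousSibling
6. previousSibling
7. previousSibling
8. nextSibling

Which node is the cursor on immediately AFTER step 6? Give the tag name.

After 1 (firstChild): p
After 2 (lastChild): section
After 3 (previousSibling): main
After 4 (nextSibling): section
After 5 (previousSibling): main
After 6 (previousSibling): td

Answer: td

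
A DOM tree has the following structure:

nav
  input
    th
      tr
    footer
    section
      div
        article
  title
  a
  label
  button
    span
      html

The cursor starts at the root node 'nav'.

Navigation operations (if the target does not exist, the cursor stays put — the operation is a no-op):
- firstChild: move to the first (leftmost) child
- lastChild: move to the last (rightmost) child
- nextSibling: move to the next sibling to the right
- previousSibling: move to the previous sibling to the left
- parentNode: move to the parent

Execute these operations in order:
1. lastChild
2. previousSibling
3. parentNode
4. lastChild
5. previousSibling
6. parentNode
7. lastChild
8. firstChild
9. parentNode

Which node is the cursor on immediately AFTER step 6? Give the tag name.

After 1 (lastChild): button
After 2 (previousSibling): label
After 3 (parentNode): nav
After 4 (lastChild): button
After 5 (previousSibling): label
After 6 (parentNode): nav

Answer: nav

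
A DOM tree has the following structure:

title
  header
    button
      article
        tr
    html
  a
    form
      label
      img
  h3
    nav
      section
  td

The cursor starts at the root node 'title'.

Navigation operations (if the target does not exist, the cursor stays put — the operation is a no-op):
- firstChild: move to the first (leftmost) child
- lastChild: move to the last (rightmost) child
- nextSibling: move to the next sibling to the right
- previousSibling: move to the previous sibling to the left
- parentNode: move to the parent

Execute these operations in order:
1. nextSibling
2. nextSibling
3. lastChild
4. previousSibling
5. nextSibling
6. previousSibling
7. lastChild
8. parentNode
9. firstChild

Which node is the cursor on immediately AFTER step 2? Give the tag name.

Answer: title

Derivation:
After 1 (nextSibling): title (no-op, stayed)
After 2 (nextSibling): title (no-op, stayed)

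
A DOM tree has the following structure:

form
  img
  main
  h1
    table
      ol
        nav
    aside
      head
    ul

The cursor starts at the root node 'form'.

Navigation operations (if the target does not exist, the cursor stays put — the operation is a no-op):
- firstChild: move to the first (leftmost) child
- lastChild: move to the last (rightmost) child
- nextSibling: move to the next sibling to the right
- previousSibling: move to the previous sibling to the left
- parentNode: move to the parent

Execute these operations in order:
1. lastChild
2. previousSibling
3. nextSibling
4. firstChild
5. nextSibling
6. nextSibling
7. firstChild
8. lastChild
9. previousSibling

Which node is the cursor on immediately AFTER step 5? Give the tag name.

Answer: aside

Derivation:
After 1 (lastChild): h1
After 2 (previousSibling): main
After 3 (nextSibling): h1
After 4 (firstChild): table
After 5 (nextSibling): aside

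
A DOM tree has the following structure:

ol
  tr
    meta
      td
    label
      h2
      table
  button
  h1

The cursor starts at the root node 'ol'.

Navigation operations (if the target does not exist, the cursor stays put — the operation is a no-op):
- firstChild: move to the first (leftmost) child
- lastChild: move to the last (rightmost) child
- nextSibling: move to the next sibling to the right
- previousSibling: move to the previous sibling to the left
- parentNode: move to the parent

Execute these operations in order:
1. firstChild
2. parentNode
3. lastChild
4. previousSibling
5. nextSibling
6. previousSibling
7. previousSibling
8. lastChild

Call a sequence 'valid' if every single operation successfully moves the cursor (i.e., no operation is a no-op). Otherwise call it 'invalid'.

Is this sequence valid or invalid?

After 1 (firstChild): tr
After 2 (parentNode): ol
After 3 (lastChild): h1
After 4 (previousSibling): button
After 5 (nextSibling): h1
After 6 (previousSibling): button
After 7 (previousSibling): tr
After 8 (lastChild): label

Answer: valid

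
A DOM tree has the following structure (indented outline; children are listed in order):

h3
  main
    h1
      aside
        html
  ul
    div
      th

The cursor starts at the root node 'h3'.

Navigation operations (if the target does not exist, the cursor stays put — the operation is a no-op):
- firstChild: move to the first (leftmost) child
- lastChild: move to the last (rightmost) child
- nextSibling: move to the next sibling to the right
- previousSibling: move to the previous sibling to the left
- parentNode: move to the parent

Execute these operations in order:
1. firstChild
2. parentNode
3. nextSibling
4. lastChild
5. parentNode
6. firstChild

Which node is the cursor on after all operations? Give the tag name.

Answer: main

Derivation:
After 1 (firstChild): main
After 2 (parentNode): h3
After 3 (nextSibling): h3 (no-op, stayed)
After 4 (lastChild): ul
After 5 (parentNode): h3
After 6 (firstChild): main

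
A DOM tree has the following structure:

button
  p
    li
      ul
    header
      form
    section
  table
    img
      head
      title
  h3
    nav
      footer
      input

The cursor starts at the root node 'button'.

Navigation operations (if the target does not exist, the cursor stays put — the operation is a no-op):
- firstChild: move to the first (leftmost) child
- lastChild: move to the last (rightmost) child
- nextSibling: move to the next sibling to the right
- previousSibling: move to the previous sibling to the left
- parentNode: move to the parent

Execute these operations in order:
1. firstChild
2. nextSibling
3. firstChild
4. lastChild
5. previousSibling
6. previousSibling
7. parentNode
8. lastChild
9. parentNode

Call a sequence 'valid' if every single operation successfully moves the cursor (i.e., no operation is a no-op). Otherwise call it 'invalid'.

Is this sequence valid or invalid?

After 1 (firstChild): p
After 2 (nextSibling): table
After 3 (firstChild): img
After 4 (lastChild): title
After 5 (previousSibling): head
After 6 (previousSibling): head (no-op, stayed)
After 7 (parentNode): img
After 8 (lastChild): title
After 9 (parentNode): img

Answer: invalid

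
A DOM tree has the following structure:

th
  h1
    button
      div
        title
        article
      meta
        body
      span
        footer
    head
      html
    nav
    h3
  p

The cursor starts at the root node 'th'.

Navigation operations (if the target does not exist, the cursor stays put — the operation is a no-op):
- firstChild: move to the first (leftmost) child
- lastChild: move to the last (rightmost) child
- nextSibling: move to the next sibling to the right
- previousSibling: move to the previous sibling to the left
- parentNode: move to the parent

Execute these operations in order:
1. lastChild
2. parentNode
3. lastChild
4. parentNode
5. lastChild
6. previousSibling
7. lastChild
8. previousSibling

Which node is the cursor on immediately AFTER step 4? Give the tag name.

Answer: th

Derivation:
After 1 (lastChild): p
After 2 (parentNode): th
After 3 (lastChild): p
After 4 (parentNode): th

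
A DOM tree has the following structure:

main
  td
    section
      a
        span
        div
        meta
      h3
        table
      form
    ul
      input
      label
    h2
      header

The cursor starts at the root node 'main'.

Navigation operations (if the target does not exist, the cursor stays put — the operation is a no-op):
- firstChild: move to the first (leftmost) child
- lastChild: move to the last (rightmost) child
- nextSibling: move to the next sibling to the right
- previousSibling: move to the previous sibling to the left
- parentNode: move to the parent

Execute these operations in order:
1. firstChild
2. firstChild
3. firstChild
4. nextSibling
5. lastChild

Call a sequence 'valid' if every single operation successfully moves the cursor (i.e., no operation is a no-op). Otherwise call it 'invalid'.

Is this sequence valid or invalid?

After 1 (firstChild): td
After 2 (firstChild): section
After 3 (firstChild): a
After 4 (nextSibling): h3
After 5 (lastChild): table

Answer: valid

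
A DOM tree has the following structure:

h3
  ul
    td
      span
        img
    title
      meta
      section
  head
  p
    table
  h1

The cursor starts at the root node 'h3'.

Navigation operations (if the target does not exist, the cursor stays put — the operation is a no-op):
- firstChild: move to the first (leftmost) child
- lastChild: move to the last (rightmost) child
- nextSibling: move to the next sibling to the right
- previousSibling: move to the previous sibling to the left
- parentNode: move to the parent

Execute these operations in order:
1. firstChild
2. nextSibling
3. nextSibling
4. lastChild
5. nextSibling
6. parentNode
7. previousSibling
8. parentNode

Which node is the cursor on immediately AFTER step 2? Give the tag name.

Answer: head

Derivation:
After 1 (firstChild): ul
After 2 (nextSibling): head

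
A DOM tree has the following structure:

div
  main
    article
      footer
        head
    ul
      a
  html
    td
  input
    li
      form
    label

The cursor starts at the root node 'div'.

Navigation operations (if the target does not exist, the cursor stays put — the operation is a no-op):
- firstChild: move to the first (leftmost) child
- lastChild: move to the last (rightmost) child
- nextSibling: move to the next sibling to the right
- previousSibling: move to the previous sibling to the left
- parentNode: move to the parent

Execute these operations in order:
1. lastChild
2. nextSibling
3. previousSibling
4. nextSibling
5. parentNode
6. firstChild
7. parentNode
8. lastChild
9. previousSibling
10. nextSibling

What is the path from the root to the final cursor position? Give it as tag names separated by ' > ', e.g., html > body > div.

Answer: div > input

Derivation:
After 1 (lastChild): input
After 2 (nextSibling): input (no-op, stayed)
After 3 (previousSibling): html
After 4 (nextSibling): input
After 5 (parentNode): div
After 6 (firstChild): main
After 7 (parentNode): div
After 8 (lastChild): input
After 9 (previousSibling): html
After 10 (nextSibling): input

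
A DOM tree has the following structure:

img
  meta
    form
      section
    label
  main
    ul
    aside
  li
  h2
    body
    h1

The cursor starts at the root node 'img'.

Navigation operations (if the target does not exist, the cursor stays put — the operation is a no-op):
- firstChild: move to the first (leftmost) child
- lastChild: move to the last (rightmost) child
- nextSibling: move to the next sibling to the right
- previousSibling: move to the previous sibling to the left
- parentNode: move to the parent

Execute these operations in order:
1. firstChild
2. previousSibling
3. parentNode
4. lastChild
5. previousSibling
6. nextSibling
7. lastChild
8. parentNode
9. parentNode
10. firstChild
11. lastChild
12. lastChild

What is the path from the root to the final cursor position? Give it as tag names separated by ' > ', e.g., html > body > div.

After 1 (firstChild): meta
After 2 (previousSibling): meta (no-op, stayed)
After 3 (parentNode): img
After 4 (lastChild): h2
After 5 (previousSibling): li
After 6 (nextSibling): h2
After 7 (lastChild): h1
After 8 (parentNode): h2
After 9 (parentNode): img
After 10 (firstChild): meta
After 11 (lastChild): label
After 12 (lastChild): label (no-op, stayed)

Answer: img > meta > label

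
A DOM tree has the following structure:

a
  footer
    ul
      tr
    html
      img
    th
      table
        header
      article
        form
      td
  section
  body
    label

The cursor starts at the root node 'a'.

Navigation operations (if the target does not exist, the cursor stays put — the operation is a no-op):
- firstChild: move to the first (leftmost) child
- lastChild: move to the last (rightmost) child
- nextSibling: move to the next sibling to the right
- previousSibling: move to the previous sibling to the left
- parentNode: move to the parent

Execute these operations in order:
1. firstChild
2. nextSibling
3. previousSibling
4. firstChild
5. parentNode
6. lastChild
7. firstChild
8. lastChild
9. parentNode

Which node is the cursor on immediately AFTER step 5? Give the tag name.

After 1 (firstChild): footer
After 2 (nextSibling): section
After 3 (previousSibling): footer
After 4 (firstChild): ul
After 5 (parentNode): footer

Answer: footer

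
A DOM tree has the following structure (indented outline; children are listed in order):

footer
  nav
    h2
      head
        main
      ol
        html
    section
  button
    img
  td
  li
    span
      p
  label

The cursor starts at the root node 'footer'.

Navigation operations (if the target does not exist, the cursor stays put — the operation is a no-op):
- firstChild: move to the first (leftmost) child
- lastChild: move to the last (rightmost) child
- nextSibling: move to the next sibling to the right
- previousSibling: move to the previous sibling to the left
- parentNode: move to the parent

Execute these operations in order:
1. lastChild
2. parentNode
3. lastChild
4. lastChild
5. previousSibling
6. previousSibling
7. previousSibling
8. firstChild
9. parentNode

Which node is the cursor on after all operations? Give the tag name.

After 1 (lastChild): label
After 2 (parentNode): footer
After 3 (lastChild): label
After 4 (lastChild): label (no-op, stayed)
After 5 (previousSibling): li
After 6 (previousSibling): td
After 7 (previousSibling): button
After 8 (firstChild): img
After 9 (parentNode): button

Answer: button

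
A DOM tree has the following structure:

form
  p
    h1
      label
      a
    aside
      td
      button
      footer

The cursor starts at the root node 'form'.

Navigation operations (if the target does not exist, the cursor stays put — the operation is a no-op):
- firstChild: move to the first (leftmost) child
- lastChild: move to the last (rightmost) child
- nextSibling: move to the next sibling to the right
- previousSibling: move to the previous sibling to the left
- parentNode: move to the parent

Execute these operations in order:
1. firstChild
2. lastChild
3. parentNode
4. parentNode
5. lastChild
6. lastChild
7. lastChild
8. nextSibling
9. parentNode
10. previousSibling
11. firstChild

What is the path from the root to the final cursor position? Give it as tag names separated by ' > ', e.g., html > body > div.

After 1 (firstChild): p
After 2 (lastChild): aside
After 3 (parentNode): p
After 4 (parentNode): form
After 5 (lastChild): p
After 6 (lastChild): aside
After 7 (lastChild): footer
After 8 (nextSibling): footer (no-op, stayed)
After 9 (parentNode): aside
After 10 (previousSibling): h1
After 11 (firstChild): label

Answer: form > p > h1 > label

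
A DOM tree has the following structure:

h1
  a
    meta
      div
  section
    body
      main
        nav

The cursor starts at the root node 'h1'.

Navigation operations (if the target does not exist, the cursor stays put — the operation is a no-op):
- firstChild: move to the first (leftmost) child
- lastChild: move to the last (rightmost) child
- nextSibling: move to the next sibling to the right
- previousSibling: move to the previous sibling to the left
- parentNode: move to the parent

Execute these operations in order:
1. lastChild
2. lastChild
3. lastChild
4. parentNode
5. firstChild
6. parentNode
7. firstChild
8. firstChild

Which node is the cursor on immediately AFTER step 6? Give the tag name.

Answer: body

Derivation:
After 1 (lastChild): section
After 2 (lastChild): body
After 3 (lastChild): main
After 4 (parentNode): body
After 5 (firstChild): main
After 6 (parentNode): body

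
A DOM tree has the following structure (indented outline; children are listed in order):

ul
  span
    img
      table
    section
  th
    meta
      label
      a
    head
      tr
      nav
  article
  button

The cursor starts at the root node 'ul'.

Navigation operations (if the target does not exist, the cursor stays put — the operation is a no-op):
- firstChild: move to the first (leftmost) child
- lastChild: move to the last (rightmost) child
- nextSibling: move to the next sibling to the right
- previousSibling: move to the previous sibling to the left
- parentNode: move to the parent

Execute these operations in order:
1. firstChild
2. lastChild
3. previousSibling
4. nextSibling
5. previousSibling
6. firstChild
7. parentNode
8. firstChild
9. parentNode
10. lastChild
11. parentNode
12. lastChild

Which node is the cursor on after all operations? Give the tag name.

After 1 (firstChild): span
After 2 (lastChild): section
After 3 (previousSibling): img
After 4 (nextSibling): section
After 5 (previousSibling): img
After 6 (firstChild): table
After 7 (parentNode): img
After 8 (firstChild): table
After 9 (parentNode): img
After 10 (lastChild): table
After 11 (parentNode): img
After 12 (lastChild): table

Answer: table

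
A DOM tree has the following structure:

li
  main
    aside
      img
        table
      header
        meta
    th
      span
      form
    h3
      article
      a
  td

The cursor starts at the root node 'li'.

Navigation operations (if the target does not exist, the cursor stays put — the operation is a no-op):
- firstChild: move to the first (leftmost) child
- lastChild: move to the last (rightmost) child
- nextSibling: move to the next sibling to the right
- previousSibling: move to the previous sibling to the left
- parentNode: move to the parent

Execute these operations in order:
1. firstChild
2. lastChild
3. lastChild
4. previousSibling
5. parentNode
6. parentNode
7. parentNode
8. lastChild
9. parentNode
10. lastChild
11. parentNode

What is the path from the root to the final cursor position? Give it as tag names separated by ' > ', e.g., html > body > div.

Answer: li

Derivation:
After 1 (firstChild): main
After 2 (lastChild): h3
After 3 (lastChild): a
After 4 (previousSibling): article
After 5 (parentNode): h3
After 6 (parentNode): main
After 7 (parentNode): li
After 8 (lastChild): td
After 9 (parentNode): li
After 10 (lastChild): td
After 11 (parentNode): li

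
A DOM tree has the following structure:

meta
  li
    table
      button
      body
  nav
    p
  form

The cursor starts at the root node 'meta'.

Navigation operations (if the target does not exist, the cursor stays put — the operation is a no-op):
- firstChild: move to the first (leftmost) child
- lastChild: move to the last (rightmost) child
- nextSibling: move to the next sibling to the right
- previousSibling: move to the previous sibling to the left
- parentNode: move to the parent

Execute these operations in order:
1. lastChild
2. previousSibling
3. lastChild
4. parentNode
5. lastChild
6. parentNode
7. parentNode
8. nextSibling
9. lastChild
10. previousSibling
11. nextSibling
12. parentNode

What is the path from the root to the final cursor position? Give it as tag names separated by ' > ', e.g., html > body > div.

Answer: meta

Derivation:
After 1 (lastChild): form
After 2 (previousSibling): nav
After 3 (lastChild): p
After 4 (parentNode): nav
After 5 (lastChild): p
After 6 (parentNode): nav
After 7 (parentNode): meta
After 8 (nextSibling): meta (no-op, stayed)
After 9 (lastChild): form
After 10 (previousSibling): nav
After 11 (nextSibling): form
After 12 (parentNode): meta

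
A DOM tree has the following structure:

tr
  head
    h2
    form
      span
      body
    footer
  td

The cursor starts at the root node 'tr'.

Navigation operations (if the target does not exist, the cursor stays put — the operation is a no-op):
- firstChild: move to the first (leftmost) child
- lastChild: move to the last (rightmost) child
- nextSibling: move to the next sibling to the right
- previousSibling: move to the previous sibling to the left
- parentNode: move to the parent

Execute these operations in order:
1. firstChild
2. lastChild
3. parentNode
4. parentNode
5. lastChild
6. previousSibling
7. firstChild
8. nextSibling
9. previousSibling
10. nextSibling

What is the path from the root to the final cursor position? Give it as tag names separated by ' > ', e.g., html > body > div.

Answer: tr > head > form

Derivation:
After 1 (firstChild): head
After 2 (lastChild): footer
After 3 (parentNode): head
After 4 (parentNode): tr
After 5 (lastChild): td
After 6 (previousSibling): head
After 7 (firstChild): h2
After 8 (nextSibling): form
After 9 (previousSibling): h2
After 10 (nextSibling): form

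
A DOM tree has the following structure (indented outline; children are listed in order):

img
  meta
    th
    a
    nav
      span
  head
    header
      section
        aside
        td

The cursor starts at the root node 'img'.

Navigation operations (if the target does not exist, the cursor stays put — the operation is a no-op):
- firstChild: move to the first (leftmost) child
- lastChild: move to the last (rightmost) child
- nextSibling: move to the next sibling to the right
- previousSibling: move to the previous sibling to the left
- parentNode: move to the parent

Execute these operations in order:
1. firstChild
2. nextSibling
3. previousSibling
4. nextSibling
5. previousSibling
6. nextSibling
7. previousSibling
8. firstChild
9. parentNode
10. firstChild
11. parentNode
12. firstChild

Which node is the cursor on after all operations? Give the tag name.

Answer: th

Derivation:
After 1 (firstChild): meta
After 2 (nextSibling): head
After 3 (previousSibling): meta
After 4 (nextSibling): head
After 5 (previousSibling): meta
After 6 (nextSibling): head
After 7 (previousSibling): meta
After 8 (firstChild): th
After 9 (parentNode): meta
After 10 (firstChild): th
After 11 (parentNode): meta
After 12 (firstChild): th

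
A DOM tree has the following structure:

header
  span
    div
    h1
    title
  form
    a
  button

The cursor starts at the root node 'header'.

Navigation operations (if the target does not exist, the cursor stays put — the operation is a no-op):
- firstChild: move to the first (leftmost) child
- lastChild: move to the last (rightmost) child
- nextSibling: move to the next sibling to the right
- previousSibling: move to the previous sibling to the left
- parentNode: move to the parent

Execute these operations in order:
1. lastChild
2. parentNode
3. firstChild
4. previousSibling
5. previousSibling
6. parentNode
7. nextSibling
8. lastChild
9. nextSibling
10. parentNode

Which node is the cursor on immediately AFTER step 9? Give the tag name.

After 1 (lastChild): button
After 2 (parentNode): header
After 3 (firstChild): span
After 4 (previousSibling): span (no-op, stayed)
After 5 (previousSibling): span (no-op, stayed)
After 6 (parentNode): header
After 7 (nextSibling): header (no-op, stayed)
After 8 (lastChild): button
After 9 (nextSibling): button (no-op, stayed)

Answer: button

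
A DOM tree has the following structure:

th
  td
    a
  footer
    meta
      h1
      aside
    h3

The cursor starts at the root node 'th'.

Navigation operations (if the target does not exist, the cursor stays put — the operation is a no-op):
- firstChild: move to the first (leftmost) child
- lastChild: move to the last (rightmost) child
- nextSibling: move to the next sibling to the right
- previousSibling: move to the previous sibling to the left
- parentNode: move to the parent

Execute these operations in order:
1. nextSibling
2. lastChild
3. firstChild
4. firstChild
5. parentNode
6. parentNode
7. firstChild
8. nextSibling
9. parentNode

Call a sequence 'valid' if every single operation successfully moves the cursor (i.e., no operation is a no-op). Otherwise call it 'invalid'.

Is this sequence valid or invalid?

After 1 (nextSibling): th (no-op, stayed)
After 2 (lastChild): footer
After 3 (firstChild): meta
After 4 (firstChild): h1
After 5 (parentNode): meta
After 6 (parentNode): footer
After 7 (firstChild): meta
After 8 (nextSibling): h3
After 9 (parentNode): footer

Answer: invalid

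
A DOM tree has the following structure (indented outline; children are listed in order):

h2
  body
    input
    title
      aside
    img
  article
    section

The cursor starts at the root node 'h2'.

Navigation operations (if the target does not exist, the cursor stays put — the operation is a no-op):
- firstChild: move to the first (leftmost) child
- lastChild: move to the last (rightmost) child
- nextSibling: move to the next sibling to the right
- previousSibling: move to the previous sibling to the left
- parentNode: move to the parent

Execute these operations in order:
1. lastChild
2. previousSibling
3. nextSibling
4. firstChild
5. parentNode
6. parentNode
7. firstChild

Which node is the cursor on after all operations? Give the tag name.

Answer: body

Derivation:
After 1 (lastChild): article
After 2 (previousSibling): body
After 3 (nextSibling): article
After 4 (firstChild): section
After 5 (parentNode): article
After 6 (parentNode): h2
After 7 (firstChild): body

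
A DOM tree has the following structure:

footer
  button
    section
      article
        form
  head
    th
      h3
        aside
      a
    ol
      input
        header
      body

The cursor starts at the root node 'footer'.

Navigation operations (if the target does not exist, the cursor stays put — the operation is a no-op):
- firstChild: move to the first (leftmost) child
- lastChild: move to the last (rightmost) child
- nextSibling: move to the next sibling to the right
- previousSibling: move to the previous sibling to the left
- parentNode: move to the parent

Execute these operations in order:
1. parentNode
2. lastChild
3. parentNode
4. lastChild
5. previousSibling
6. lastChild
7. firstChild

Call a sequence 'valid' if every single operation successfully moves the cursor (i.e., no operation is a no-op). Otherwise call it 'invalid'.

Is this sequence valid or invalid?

After 1 (parentNode): footer (no-op, stayed)
After 2 (lastChild): head
After 3 (parentNode): footer
After 4 (lastChild): head
After 5 (previousSibling): button
After 6 (lastChild): section
After 7 (firstChild): article

Answer: invalid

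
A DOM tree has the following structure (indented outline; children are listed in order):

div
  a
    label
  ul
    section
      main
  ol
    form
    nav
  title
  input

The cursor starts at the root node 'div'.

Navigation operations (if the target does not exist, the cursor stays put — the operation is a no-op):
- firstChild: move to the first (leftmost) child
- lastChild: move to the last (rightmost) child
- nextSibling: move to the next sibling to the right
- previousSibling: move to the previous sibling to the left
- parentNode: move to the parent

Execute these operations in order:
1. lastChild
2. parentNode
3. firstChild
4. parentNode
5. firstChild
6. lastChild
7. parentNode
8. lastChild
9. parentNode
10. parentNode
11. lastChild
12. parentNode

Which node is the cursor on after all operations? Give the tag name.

After 1 (lastChild): input
After 2 (parentNode): div
After 3 (firstChild): a
After 4 (parentNode): div
After 5 (firstChild): a
After 6 (lastChild): label
After 7 (parentNode): a
After 8 (lastChild): label
After 9 (parentNode): a
After 10 (parentNode): div
After 11 (lastChild): input
After 12 (parentNode): div

Answer: div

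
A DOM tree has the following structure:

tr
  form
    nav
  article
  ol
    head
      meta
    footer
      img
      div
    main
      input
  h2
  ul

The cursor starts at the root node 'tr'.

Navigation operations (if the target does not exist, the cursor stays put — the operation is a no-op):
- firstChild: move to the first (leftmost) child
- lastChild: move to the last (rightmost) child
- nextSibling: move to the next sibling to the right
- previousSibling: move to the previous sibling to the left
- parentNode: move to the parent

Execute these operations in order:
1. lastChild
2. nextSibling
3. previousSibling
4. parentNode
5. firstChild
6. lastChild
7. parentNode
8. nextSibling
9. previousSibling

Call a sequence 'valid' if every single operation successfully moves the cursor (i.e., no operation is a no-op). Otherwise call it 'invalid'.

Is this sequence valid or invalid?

Answer: invalid

Derivation:
After 1 (lastChild): ul
After 2 (nextSibling): ul (no-op, stayed)
After 3 (previousSibling): h2
After 4 (parentNode): tr
After 5 (firstChild): form
After 6 (lastChild): nav
After 7 (parentNode): form
After 8 (nextSibling): article
After 9 (previousSibling): form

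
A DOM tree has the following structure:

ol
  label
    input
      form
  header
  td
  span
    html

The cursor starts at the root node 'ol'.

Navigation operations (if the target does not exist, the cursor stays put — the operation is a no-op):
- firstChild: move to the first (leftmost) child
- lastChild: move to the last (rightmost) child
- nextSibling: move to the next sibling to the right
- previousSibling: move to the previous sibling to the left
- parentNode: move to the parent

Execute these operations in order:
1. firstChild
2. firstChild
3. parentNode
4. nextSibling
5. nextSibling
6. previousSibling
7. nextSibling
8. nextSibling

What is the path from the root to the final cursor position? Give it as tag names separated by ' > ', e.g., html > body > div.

Answer: ol > span

Derivation:
After 1 (firstChild): label
After 2 (firstChild): input
After 3 (parentNode): label
After 4 (nextSibling): header
After 5 (nextSibling): td
After 6 (previousSibling): header
After 7 (nextSibling): td
After 8 (nextSibling): span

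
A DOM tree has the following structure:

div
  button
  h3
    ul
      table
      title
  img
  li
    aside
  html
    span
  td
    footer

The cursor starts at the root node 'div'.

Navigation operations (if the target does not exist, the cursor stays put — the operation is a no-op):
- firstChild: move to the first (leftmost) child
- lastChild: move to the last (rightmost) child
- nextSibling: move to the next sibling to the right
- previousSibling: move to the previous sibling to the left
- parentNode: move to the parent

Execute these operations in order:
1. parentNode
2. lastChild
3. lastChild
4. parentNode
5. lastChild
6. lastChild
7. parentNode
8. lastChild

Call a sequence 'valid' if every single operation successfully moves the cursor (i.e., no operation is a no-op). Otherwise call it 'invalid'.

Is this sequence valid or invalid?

Answer: invalid

Derivation:
After 1 (parentNode): div (no-op, stayed)
After 2 (lastChild): td
After 3 (lastChild): footer
After 4 (parentNode): td
After 5 (lastChild): footer
After 6 (lastChild): footer (no-op, stayed)
After 7 (parentNode): td
After 8 (lastChild): footer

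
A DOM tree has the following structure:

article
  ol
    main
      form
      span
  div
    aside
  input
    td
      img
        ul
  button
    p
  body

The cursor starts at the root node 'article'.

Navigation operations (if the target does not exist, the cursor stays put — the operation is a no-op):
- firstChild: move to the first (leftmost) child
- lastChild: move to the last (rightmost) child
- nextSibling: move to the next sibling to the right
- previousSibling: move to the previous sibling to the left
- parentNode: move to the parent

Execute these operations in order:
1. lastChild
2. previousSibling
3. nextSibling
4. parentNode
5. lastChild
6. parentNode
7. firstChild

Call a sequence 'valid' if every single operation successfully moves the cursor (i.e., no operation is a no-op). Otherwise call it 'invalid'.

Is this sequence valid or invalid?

Answer: valid

Derivation:
After 1 (lastChild): body
After 2 (previousSibling): button
After 3 (nextSibling): body
After 4 (parentNode): article
After 5 (lastChild): body
After 6 (parentNode): article
After 7 (firstChild): ol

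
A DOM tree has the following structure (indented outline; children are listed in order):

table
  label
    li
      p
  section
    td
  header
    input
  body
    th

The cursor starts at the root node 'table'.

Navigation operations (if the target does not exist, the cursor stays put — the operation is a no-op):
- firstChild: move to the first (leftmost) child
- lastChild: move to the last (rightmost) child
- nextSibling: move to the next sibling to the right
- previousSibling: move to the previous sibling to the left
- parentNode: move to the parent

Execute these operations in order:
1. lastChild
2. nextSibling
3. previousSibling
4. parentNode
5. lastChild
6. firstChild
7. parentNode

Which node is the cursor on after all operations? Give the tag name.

Answer: body

Derivation:
After 1 (lastChild): body
After 2 (nextSibling): body (no-op, stayed)
After 3 (previousSibling): header
After 4 (parentNode): table
After 5 (lastChild): body
After 6 (firstChild): th
After 7 (parentNode): body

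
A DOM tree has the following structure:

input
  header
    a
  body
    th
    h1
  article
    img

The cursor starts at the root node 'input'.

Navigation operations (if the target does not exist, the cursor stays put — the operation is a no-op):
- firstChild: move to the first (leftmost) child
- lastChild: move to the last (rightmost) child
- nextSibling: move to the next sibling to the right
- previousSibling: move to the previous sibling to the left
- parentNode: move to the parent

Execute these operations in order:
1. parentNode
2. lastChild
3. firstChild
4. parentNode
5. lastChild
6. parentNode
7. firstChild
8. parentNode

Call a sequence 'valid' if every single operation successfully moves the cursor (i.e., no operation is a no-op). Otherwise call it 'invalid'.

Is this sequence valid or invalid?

Answer: invalid

Derivation:
After 1 (parentNode): input (no-op, stayed)
After 2 (lastChild): article
After 3 (firstChild): img
After 4 (parentNode): article
After 5 (lastChild): img
After 6 (parentNode): article
After 7 (firstChild): img
After 8 (parentNode): article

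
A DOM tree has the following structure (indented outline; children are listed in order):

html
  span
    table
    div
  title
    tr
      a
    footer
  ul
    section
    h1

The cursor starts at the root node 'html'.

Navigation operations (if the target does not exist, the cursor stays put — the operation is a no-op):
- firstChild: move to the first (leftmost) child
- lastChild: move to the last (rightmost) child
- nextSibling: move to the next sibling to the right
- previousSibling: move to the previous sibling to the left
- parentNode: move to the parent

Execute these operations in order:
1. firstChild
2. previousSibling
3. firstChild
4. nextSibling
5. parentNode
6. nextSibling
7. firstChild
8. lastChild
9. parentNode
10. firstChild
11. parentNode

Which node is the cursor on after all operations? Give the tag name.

After 1 (firstChild): span
After 2 (previousSibling): span (no-op, stayed)
After 3 (firstChild): table
After 4 (nextSibling): div
After 5 (parentNode): span
After 6 (nextSibling): title
After 7 (firstChild): tr
After 8 (lastChild): a
After 9 (parentNode): tr
After 10 (firstChild): a
After 11 (parentNode): tr

Answer: tr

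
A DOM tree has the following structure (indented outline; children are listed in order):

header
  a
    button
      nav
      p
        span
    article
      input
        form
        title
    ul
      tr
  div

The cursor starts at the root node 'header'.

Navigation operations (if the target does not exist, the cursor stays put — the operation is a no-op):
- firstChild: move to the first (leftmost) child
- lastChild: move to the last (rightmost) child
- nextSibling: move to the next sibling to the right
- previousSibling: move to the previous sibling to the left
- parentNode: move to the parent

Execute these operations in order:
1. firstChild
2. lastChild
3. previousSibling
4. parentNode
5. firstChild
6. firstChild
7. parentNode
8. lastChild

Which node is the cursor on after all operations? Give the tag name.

After 1 (firstChild): a
After 2 (lastChild): ul
After 3 (previousSibling): article
After 4 (parentNode): a
After 5 (firstChild): button
After 6 (firstChild): nav
After 7 (parentNode): button
After 8 (lastChild): p

Answer: p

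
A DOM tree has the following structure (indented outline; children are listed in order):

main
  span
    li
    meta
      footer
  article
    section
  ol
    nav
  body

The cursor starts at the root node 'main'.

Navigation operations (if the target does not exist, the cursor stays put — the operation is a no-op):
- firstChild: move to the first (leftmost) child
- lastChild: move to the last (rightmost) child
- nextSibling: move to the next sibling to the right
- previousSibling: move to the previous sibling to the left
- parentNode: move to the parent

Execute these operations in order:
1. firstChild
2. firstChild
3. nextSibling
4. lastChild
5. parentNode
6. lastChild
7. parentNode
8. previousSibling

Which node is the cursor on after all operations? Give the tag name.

Answer: li

Derivation:
After 1 (firstChild): span
After 2 (firstChild): li
After 3 (nextSibling): meta
After 4 (lastChild): footer
After 5 (parentNode): meta
After 6 (lastChild): footer
After 7 (parentNode): meta
After 8 (previousSibling): li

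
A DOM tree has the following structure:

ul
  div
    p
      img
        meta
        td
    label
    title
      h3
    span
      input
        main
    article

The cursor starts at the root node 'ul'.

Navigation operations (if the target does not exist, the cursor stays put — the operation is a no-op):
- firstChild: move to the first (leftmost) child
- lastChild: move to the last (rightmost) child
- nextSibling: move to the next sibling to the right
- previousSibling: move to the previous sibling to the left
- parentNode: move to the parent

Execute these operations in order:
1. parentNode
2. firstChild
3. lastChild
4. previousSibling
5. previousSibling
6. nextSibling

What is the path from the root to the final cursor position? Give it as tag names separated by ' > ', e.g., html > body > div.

After 1 (parentNode): ul (no-op, stayed)
After 2 (firstChild): div
After 3 (lastChild): article
After 4 (previousSibling): span
After 5 (previousSibling): title
After 6 (nextSibling): span

Answer: ul > div > span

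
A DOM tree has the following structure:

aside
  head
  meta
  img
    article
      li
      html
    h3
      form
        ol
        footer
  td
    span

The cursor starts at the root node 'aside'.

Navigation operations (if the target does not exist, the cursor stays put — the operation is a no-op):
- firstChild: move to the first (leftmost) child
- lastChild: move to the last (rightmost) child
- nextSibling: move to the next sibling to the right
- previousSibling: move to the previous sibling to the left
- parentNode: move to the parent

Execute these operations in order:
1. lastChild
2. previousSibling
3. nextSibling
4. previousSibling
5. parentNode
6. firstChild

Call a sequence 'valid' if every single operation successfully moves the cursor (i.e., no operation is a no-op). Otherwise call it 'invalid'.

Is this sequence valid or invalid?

After 1 (lastChild): td
After 2 (previousSibling): img
After 3 (nextSibling): td
After 4 (previousSibling): img
After 5 (parentNode): aside
After 6 (firstChild): head

Answer: valid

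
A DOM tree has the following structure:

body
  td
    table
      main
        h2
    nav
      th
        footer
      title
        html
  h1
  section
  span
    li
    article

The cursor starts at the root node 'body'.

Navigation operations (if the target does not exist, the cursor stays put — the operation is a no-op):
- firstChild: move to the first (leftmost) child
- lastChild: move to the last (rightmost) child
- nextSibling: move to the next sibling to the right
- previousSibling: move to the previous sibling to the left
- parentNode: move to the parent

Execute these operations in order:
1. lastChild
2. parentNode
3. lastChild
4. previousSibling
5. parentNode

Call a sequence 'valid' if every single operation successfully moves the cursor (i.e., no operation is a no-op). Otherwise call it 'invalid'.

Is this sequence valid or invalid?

Answer: valid

Derivation:
After 1 (lastChild): span
After 2 (parentNode): body
After 3 (lastChild): span
After 4 (previousSibling): section
After 5 (parentNode): body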